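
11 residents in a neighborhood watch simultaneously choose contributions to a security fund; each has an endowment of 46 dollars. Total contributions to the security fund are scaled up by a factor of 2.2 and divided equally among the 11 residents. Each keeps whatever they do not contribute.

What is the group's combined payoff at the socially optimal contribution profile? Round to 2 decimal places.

1113.20 dollars

Each contributed unit returns 2.200 to the group as a whole (0.2000 to each of 11 players), which exceeds 1, so the social optimum is full contribution: group total = 2.200 × 506 = 1113.20.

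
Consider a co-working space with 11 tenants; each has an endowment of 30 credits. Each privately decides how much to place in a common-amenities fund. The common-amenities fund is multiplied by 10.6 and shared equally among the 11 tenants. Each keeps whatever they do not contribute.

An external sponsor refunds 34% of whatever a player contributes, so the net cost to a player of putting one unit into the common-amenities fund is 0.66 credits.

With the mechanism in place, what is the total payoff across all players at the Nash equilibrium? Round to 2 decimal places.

With the mechanism, a contributed unit returns (10.6/11) / 0.66 = 1.4601 per unit of net cost to the contributor — now above 1 — so contributing fully is weakly dominant for every player.
At the Nash equilibrium everyone contributes 30. Group total payoff = 11 × (30 × 0.34 + 10.6 × 30) = 3610.20.

3610.20 credits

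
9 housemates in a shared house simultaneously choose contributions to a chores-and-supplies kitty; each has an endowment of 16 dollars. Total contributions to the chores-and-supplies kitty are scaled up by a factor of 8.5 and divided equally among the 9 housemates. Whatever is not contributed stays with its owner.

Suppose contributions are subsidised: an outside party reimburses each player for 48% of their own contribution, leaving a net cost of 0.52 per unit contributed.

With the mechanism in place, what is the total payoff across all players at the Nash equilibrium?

With the mechanism, a contributed unit returns (8.5/9) / 0.52 = 1.8162 per unit of net cost to the contributor — now above 1 — so contributing fully is weakly dominant for every player.
At the Nash equilibrium everyone contributes 16. Group total payoff = 9 × (16 × 0.48 + 8.5 × 16) = 1293.12.

1293.12 dollars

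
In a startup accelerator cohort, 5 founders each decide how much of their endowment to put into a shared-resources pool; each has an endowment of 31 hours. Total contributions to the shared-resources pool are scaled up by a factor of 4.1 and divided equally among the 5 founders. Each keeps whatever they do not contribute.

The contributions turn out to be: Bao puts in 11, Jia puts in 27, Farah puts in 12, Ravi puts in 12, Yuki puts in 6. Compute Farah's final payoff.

Total contributed: 11 + 27 + 12 + 12 + 6 = 68.
Each receives 4.1 × 68 / 5 = 55.76 from the shared-resources pool.
Farah keeps 31 − 12 = 19, so Farah's payoff is 19 + 55.76 = 74.76.

74.76 hours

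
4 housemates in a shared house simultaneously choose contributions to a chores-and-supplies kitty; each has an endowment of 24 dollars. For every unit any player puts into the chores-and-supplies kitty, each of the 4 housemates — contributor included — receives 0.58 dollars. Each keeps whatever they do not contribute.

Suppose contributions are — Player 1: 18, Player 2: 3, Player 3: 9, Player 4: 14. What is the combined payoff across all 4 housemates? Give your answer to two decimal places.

154.08 dollars

Total contributed: 18 + 3 + 9 + 14 = 44; total kept: 4 × 24 − 44 = 52.
The chores-and-supplies kitty pays out 0.58 × 4 × 44 = 102.08 in aggregate.
Group total = 52 + 102.08 = 154.08.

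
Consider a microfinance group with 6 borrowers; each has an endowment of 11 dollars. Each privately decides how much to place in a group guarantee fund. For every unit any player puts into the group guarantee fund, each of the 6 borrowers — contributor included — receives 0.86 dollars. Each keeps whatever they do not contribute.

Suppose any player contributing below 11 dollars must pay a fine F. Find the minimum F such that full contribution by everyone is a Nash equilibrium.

1.54 dollars

Given the others contribute fully, the best deviation is to contribute 0 (any partial contribution still incurs the fine and gives up units whose private return 0.86 is below 1).
Deviating from 11 to 0 saves 11 dollars but forfeits the deviator's share of the drop in the group guarantee fund: 0.86 × 11 = 9.46.
So the deviation gain is 11 − 9.46 = 1.54, and the fine must be at least 1.54 dollars to wipe it out.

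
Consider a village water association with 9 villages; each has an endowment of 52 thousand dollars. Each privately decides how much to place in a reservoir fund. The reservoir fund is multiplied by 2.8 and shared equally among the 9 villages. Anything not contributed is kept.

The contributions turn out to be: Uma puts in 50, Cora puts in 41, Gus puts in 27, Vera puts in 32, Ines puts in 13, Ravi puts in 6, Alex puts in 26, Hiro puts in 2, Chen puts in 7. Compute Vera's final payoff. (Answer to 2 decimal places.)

83.47 thousand dollars

Total contributed: 50 + 41 + 27 + 32 + 13 + 6 + 26 + 2 + 7 = 204.
Each receives 2.8 × 204 / 9 = 63.47 from the reservoir fund.
Vera keeps 52 − 32 = 20, so Vera's payoff is 20 + 63.47 = 83.47.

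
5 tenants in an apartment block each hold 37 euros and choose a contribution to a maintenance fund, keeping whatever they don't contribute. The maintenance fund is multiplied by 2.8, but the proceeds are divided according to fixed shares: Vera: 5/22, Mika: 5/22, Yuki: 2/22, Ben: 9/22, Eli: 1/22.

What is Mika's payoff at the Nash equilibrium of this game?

60.55 euros

A player with share s gets back 2.8·s per unit contributed, so full contribution is dominant for anyone with s > 1/2.8 = 0.3571 and zero contribution is dominant for anyone below.
Only Ben (9/22) clears that bar, contributing 37; the remaining 4 contribute 0. Total contributed: 37.
Mika keeps 37 and receives 2.8 × 37 × 5/22 = 23.55 from the maintenance fund, for a payoff of 60.55.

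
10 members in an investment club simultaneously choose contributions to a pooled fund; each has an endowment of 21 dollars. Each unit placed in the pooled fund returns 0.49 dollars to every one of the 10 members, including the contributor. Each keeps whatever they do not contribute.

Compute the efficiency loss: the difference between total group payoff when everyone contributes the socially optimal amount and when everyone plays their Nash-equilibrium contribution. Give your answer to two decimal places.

The private return per contributed unit is 0.49 < 1, so contributing 0 is dominant for every player. At the Nash equilibrium everyone keeps their 21, and the group total is 10 × 21 = 210.
Each contributed unit returns 4.900 to the group as a whole (0.49 to each of 10 players), which exceeds 1, so the social optimum is full contribution: group total = 4.900 × 210 = 1029.00.
Efficiency loss = 1029.00 − 210 = 819.00.

819.00 dollars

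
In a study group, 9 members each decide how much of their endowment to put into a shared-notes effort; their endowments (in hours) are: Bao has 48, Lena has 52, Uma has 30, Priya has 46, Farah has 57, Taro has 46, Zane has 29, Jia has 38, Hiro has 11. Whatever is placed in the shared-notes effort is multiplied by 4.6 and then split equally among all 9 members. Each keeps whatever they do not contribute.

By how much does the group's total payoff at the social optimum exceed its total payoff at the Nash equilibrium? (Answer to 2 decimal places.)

The private return per contributed unit is 4.6/9 = 0.5111 < 1 for every player regardless of endowment, so the Nash equilibrium is zero contribution and the group total is Σ E_j = 48 + 52 + 30 + 46 + 57 + 46 + 29 + 38 + 11 = 357.
Each contributed unit returns 4.600 to the group, so the social optimum is full contribution by everyone: group total = 4.600 × 357 = 1642.20.
Efficiency loss = (4.600 − 1) × 357 = 1285.20.

1285.20 hours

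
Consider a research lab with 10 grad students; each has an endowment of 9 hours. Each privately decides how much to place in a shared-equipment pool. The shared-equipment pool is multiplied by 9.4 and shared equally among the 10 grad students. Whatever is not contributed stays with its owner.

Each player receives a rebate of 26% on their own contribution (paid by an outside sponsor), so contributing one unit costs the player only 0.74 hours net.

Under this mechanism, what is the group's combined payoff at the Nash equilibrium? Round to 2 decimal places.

869.40 hours

Under the mechanism each unit contributed yields (9.4/10) / 0.74 = 1.2703 back to its contributor per unit of net cost, which exceeds 1, making full contribution the dominant choice for everyone.
So the Nash equilibrium is full contribution by all 10; the group earns 10 × (9 × 0.26 + 9.4 × 9) = 869.40.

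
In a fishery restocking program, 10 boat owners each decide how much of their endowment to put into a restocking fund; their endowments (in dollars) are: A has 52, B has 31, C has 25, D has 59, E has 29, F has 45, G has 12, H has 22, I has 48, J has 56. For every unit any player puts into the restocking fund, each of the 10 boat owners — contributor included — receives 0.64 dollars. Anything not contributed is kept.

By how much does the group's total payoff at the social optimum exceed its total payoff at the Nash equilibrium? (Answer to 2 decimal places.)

2046.60 dollars

The private return per contributed unit is 0.64 < 1 for everyone, so the Nash equilibrium is zero contribution and the group total is Σ E_j = 52 + 31 + 25 + 59 + 29 + 45 + 12 + 22 + 48 + 56 = 379.
Each contributed unit returns 6.400 to the group, so the social optimum is full contribution by everyone: group total = 6.400 × 379 = 2425.60.
Efficiency loss = (6.400 − 1) × 379 = 2046.60.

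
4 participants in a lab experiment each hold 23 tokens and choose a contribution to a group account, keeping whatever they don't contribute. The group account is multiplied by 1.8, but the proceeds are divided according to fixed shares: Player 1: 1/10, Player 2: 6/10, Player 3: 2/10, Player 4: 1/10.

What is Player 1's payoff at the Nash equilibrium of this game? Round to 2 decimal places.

27.14 tokens

Player j's private return per contributed unit is 1.8 × (j's share). Contributing is weakly dominant for j when that share is at least 1/1.8 = 0.5556, and contributing 0 is dominant otherwise.
Player 2 alone (share 6/10) is above the threshold, contributing 23; the remaining 3 contribute 0. Total contributed: 23.
Player 1 keeps 23 and receives 1.8 × 23 × 1/10 = 4.14 from the group account, for a payoff of 27.14.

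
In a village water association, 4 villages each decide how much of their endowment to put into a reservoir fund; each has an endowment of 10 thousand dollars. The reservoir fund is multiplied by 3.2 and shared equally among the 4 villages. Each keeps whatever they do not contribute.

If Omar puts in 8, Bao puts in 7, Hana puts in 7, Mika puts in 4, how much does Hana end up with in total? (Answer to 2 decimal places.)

23.80 thousand dollars

Total contributed: 8 + 7 + 7 + 4 = 26.
Each receives 3.2 × 26 / 4 = 20.80 from the reservoir fund.
Hana keeps 10 − 7 = 3, so Hana's payoff is 3 + 20.80 = 23.80.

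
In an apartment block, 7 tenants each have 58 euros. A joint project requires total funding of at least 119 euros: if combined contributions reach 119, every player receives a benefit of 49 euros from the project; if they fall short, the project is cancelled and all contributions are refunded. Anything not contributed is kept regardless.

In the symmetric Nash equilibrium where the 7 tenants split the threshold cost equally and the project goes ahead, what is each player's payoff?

90 euros

Equal share of the threshold: 119/7 = 17.
At this profile no one gains by cutting their contribution: any cut drops the total below 119, the project is cancelled, contributions are refunded, and the deviator ends with 58, which is less than 58 − 17 + 49 = 90. Contributing more than 17 just wastes the excess. So contributing exactly 17 is a best response.
Each player's payoff: 58 − 17 + 49 = 90.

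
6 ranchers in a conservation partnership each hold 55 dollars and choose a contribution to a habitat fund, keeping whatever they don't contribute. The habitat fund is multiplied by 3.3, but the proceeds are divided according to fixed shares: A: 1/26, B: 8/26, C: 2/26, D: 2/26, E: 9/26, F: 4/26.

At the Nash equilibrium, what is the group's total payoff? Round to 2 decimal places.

583.00 dollars

Player j's private return per contributed unit is 3.3 × (j's share). Contributing is weakly dominant for j when that share is at least 1/3.3 = 0.3030, and contributing 0 is dominant otherwise.
The shares above 0.3030 belong to B and E, contributing 55 each; the remaining 4 contribute 0. Total contributed: 110.
The habitat fund pays out 3.3 × 110 = 363.00 in total (split across the unequal shares, but the aggregate is all that matters for the group sum).
The 4 free-riders keep 55 each, adding 220. Group total = 220 + 363.00 = 583.00.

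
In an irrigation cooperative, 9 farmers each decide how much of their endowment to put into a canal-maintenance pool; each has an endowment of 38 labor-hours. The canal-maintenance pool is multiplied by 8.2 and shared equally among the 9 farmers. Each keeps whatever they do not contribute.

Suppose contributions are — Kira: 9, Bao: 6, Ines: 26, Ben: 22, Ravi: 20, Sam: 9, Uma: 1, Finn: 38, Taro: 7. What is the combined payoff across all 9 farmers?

Total contributed: 9 + 6 + 26 + 22 + 20 + 9 + 1 + 38 + 7 = 138; total kept: 9 × 38 − 138 = 204.
The canal-maintenance pool pays out 8.2 × 138 = 1131.60 in aggregate.
Group total = 204 + 1131.60 = 1335.60.

1335.60 labor-hours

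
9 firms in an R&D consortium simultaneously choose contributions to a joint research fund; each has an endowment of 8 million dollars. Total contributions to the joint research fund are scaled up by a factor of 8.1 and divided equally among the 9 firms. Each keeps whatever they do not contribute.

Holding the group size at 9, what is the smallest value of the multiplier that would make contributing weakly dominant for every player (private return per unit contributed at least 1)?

9

A contributed unit returns (multiplier)/9 to its contributor.
This reaches 1 exactly when the multiplier is 9.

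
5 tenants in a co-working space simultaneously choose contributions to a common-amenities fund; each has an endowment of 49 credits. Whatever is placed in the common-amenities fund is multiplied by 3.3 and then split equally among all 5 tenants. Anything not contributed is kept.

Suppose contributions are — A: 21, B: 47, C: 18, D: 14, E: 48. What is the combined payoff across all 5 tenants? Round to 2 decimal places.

585.40 credits

Total contributed: 21 + 47 + 18 + 14 + 48 = 148; total kept: 5 × 49 − 148 = 97.
The common-amenities fund pays out 3.3 × 148 = 488.40 in aggregate.
Group total = 97 + 488.40 = 585.40.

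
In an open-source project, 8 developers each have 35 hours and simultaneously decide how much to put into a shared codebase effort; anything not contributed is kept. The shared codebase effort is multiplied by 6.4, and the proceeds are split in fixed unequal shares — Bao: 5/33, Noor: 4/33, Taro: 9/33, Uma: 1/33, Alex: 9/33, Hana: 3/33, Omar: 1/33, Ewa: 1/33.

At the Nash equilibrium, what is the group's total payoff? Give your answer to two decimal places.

658.00 hours

Player j's private return per contributed unit is 6.4 × (j's share). Contributing is weakly dominant for j when that share is at least 1/6.4 = 0.1563, and contributing 0 is dominant otherwise.
Taro and Alex are above the threshold, contributing 35 each; the remaining 6 contribute 0. Total contributed: 70.
The shared codebase effort pays out 6.4 × 70 = 448.00 in total (split across the unequal shares, but the aggregate is all that matters for the group sum).
The 6 free-riders keep 35 each, adding 210. Group total = 210 + 448.00 = 658.00.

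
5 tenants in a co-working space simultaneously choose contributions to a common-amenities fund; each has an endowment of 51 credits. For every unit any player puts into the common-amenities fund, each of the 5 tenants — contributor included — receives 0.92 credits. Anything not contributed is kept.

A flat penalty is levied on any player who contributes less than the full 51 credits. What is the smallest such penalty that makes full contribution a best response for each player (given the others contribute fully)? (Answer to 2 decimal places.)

Given the others contribute fully, the best deviation is to contribute 0 (any partial contribution still incurs the fine and gives up units whose private return 0.92 is below 1).
Deviating from 51 to 0 saves 51 credits but forfeits the deviator's share of the drop in the common-amenities fund: 0.92 × 51 = 46.92.
So the deviation gain is 51 − 46.92 = 4.08, and the fine must be at least 4.08 credits to wipe it out.

4.08 credits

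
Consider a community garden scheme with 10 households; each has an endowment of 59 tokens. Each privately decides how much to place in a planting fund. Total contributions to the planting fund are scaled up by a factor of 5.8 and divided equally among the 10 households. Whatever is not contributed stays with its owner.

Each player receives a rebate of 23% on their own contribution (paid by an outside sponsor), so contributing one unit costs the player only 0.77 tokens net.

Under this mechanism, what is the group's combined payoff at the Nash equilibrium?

590.00 tokens

The effective private return is (5.8/10) / 0.77 = 0.7532, which is still under 1, so the mechanism doesn't change anyone's dominant strategy: zero contribution.
Everyone keeps their endowment and the group total is 10 × 59 = 590.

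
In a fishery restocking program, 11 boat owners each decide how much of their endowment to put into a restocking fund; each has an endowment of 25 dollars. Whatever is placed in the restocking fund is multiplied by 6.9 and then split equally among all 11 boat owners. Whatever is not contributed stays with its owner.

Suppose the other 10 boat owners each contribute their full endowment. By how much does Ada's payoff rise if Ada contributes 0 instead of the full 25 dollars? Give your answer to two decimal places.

Switching from a contribution of 25 to 0 lets Ada keep an extra 25 dollars, but lowers the restocking fund by 25, which costs Ada their own share of that drop: 6.9/11 × 25 = 15.68.
Net gain = 25 − 15.68 = 9.32. The private return per contributed unit (0.6273) is below 1, so free-riding is indeed the best response regardless of what the others do.

9.32 dollars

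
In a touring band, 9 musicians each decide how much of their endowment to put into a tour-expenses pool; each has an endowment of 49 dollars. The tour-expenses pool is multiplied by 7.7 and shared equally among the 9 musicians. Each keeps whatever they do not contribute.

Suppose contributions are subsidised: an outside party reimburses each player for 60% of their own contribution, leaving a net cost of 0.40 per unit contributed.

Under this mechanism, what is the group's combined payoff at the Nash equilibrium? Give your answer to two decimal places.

The effective private return per unit is now (7.7/9) / 0.40 = 2.1389 > 1, so every player's dominant strategy flips to full contribution.
At the Nash equilibrium everyone contributes 49. Group total payoff = 9 × (49 × 0.60 + 7.7 × 49) = 3660.30.

3660.30 dollars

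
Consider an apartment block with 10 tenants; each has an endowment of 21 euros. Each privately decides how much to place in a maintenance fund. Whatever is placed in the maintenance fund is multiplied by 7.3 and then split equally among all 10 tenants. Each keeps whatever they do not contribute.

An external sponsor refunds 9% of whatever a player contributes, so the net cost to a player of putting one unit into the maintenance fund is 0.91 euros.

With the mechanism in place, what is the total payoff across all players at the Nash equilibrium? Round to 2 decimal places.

The effective private return is (7.3/10) / 0.91 = 0.8022, which is still under 1, so the mechanism doesn't change anyone's dominant strategy: zero contribution.
At the Nash equilibrium no one contributes; group total payoff = 10 × 21 = 210.

210.00 euros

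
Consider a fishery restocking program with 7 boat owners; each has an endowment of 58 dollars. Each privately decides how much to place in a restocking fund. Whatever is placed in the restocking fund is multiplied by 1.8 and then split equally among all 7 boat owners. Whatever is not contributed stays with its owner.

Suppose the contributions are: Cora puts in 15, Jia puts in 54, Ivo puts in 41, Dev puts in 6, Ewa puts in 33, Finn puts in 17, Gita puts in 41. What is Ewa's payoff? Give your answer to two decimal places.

78.23 dollars

Total contributed: 15 + 54 + 41 + 6 + 33 + 17 + 41 = 207.
Each receives 1.8 × 207 / 7 = 53.23 from the restocking fund.
Ewa keeps 58 − 33 = 25, so Ewa's payoff is 25 + 53.23 = 78.23.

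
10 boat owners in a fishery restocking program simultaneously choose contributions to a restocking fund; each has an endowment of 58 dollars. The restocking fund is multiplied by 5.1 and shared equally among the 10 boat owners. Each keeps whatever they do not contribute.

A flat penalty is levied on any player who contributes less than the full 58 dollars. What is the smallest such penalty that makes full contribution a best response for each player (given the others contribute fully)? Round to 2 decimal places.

28.42 dollars

Given the others contribute fully, the best deviation is to contribute 0 (any partial contribution still incurs the fine and gives up units whose private return 0.5100 is below 1).
Deviating from 58 to 0 saves 58 dollars but forfeits the deviator's share of the drop in the restocking fund: 5.1/10 × 58 = 29.58.
So the deviation gain is 58 − 29.58 = 28.42, and the fine must be at least 28.42 dollars to wipe it out.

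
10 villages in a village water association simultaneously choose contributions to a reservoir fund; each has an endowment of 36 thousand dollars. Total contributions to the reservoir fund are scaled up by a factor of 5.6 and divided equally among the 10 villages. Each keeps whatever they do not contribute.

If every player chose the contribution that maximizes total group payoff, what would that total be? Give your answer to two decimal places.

2016.00 thousand dollars

Each contributed unit returns 5.600 to the group as a whole (0.5600 to each of 10 players), which exceeds 1, so the social optimum is full contribution: group total = 5.600 × 360 = 2016.00.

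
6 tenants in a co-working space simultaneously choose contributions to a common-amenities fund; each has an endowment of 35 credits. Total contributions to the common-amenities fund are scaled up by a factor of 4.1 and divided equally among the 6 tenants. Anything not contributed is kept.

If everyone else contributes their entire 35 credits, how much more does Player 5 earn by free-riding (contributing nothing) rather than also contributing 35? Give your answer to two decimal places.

11.08 credits

Switching from a contribution of 35 to 0 lets Player 5 keep an extra 35 credits, but lowers the common-amenities fund by 35, which costs Player 5 their own share of that drop: 4.1/6 × 35 = 23.92.
Net gain = 35 − 23.92 = 11.08. The private return per contributed unit (0.6833) is below 1, so free-riding is indeed the best response regardless of what the others do.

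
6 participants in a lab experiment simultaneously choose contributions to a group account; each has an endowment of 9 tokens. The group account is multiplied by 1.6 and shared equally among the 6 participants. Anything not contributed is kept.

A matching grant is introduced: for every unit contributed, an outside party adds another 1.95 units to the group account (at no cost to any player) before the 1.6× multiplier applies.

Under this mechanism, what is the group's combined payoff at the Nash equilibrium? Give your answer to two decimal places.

Even with the mechanism, each unit contributed returns only 1.6 × 2.95 / 6 = 0.7867 per unit of net cost, so contributing nothing is still dominant.
Everyone keeps their endowment and the group total is 6 × 9 = 54.

54.00 tokens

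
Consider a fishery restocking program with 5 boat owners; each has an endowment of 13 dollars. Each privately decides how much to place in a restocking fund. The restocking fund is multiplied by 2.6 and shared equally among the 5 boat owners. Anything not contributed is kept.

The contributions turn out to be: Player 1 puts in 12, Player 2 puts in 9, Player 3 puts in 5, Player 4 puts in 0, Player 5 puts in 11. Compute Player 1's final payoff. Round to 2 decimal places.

Total contributed: 12 + 9 + 5 + 0 + 11 = 37.
Each receives 2.6 × 37 / 5 = 19.24 from the restocking fund.
Player 1 keeps 13 − 12 = 1, so Player 1's payoff is 1 + 19.24 = 20.24.

20.24 dollars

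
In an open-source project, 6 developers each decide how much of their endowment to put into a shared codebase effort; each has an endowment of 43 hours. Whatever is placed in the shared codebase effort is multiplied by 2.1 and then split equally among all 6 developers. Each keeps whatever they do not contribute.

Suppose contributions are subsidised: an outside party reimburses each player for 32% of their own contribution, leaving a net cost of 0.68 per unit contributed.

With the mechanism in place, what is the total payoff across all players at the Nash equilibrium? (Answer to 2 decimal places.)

258.00 hours

Even with the mechanism, each unit contributed returns only (2.1/6) / 0.68 = 0.5147 per unit of net cost, so contributing nothing is still dominant.
At the Nash equilibrium no one contributes; group total payoff = 6 × 43 = 258.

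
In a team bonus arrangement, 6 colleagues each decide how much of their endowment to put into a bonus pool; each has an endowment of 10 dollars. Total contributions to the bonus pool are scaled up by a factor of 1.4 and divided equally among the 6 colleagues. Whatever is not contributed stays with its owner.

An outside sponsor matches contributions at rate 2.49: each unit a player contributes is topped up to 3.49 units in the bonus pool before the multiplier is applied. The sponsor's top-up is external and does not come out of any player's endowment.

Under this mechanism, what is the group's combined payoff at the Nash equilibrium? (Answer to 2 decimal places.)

Even with the mechanism, each unit contributed returns only 1.4 × 3.49 / 6 = 0.8143 per unit of net cost, so contributing nothing is still dominant.
At the Nash equilibrium no one contributes; group total payoff = 6 × 10 = 60.

60.00 dollars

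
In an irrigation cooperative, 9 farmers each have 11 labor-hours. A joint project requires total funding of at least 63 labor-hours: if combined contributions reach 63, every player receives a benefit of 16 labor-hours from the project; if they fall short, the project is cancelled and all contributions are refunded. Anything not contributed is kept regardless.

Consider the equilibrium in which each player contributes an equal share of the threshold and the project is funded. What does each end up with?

20 labor-hours

Equal share of the threshold: 63/9 = 7.
At this profile no one gains by cutting their contribution: any cut drops the total below 63, the project is cancelled, contributions are refunded, and the deviator ends with 11, which is less than 11 − 7 + 16 = 20. Contributing more than 7 just wastes the excess. So contributing exactly 7 is a best response.
Each player's payoff: 11 − 7 + 16 = 20.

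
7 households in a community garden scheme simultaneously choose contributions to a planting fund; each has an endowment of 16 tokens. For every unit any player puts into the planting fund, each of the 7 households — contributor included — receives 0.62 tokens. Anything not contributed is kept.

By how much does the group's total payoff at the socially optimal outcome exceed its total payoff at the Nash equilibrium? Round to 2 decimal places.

The private return per contributed unit is 0.62 < 1, so contributing 0 is dominant for every player. At the Nash equilibrium everyone keeps their 16, and the group total is 7 × 16 = 112.
Each contributed unit returns 4.340 to the group as a whole (0.62 to each of 7 players), which exceeds 1, so the social optimum is full contribution: group total = 4.340 × 112 = 486.08.
Efficiency loss = 486.08 − 112 = 374.08.

374.08 tokens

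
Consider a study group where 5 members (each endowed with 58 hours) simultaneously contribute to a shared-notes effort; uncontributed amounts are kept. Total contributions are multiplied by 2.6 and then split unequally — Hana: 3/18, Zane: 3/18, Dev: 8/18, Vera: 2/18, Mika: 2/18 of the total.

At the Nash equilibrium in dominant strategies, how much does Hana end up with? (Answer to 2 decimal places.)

83.13 hours

For player j, contributing a unit is worthwhile iff 2.6 × (j's share) ≥ 1, i.e. iff j's share is at least 0.3846.
The only share above 0.3846 is Dev's 8/18, contributing 58; the remaining 4 contribute 0. Total contributed: 58.
Hana keeps 58 and receives 2.6 × 58 × 3/18 = 25.13 from the shared-notes effort, for a payoff of 83.13.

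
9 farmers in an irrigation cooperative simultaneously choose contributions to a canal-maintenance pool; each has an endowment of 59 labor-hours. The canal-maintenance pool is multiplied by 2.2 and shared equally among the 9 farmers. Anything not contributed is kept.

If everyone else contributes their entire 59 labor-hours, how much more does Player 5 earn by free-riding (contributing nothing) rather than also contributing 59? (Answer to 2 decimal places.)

44.58 labor-hours

Switching from a contribution of 59 to 0 lets Player 5 keep an extra 59 labor-hours, but lowers the canal-maintenance pool by 59, which costs Player 5 their own share of that drop: 2.2/9 × 59 = 14.42.
Net gain = 59 − 14.42 = 44.58. The private return per contributed unit (0.2444) is below 1, so free-riding is indeed the best response regardless of what the others do.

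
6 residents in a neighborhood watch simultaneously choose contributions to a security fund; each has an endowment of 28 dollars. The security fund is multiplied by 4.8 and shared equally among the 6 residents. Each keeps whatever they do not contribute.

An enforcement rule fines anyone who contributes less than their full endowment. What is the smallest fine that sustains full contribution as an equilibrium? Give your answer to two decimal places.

5.60 dollars

Given the others contribute fully, the best deviation is to contribute 0 (any partial contribution still incurs the fine and gives up units whose private return 0.8000 is below 1).
Deviating from 28 to 0 saves 28 dollars but forfeits the deviator's share of the drop in the security fund: 4.8/6 × 28 = 22.40.
So the deviation gain is 28 − 22.40 = 5.60, and the fine must be at least 5.60 dollars to wipe it out.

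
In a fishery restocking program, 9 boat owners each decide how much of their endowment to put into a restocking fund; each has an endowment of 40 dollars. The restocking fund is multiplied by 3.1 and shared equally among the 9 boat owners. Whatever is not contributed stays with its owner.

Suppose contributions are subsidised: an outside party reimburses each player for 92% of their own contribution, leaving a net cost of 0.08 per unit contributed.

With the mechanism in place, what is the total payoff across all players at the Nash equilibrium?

Under the mechanism each unit contributed yields (3.1/9) / 0.08 = 4.3056 back to its contributor per unit of net cost, which exceeds 1, making full contribution the dominant choice for everyone.
At the Nash equilibrium everyone contributes 40. Group total payoff = 9 × (40 × 0.92 + 3.1 × 40) = 1447.20.

1447.20 dollars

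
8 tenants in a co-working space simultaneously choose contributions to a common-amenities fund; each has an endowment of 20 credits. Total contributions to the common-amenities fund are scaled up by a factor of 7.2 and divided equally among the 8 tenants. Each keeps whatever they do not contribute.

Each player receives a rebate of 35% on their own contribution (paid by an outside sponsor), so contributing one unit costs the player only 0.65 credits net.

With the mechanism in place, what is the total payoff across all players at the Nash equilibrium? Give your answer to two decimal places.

1208.00 credits

The effective private return per unit is now (7.2/8) / 0.65 = 1.3846 > 1, so every player's dominant strategy flips to full contribution.
At the Nash equilibrium everyone contributes 20. Group total payoff = 8 × (20 × 0.35 + 7.2 × 20) = 1208.00.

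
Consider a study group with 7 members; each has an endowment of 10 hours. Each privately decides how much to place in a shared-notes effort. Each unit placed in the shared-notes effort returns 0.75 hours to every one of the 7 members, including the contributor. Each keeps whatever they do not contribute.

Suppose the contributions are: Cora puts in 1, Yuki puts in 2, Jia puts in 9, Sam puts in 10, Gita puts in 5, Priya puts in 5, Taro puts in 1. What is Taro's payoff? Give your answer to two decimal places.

33.75 hours

Total contributed: 1 + 2 + 9 + 10 + 5 + 5 + 1 = 33.
Each receives 0.75 × 33 = 24.75 from the shared-notes effort.
Taro keeps 10 − 1 = 9, so Taro's payoff is 9 + 24.75 = 33.75.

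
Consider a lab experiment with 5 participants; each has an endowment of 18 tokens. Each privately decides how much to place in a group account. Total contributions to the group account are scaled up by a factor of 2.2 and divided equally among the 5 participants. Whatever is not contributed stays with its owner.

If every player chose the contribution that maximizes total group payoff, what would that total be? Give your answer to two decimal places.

198.00 tokens

Each contributed unit returns 2.200 to the group as a whole (0.4400 to each of 5 players), which exceeds 1, so the social optimum is full contribution: group total = 2.200 × 90 = 198.00.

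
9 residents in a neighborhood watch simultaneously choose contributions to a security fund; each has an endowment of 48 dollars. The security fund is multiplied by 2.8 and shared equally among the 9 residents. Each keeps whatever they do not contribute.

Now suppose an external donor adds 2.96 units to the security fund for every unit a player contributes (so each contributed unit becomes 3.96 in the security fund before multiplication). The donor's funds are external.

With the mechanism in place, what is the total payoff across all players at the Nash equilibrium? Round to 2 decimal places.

4790.02 dollars

The effective private return per unit is now 2.8 × 3.96 / 9 = 1.2320 > 1, so every player's dominant strategy flips to full contribution.
So the Nash equilibrium is full contribution by all 9; the group earns 2.8 × 3.96 × 432 = 4790.02.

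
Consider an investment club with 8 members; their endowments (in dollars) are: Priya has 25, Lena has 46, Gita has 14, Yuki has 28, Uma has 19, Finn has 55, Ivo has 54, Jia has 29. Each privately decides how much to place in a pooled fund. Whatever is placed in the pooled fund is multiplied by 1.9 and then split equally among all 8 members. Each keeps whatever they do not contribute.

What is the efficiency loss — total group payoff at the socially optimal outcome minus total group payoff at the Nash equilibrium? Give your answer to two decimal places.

243.00 dollars

The private return per contributed unit is 1.9/8 = 0.2375 < 1 for every player regardless of endowment, so the Nash equilibrium is zero contribution and the group total is Σ E_j = 25 + 46 + 14 + 28 + 19 + 55 + 54 + 29 = 270.
Each contributed unit returns 1.900 to the group, so the social optimum is full contribution by everyone: group total = 1.900 × 270 = 513.00.
Efficiency loss = (1.900 − 1) × 270 = 243.00.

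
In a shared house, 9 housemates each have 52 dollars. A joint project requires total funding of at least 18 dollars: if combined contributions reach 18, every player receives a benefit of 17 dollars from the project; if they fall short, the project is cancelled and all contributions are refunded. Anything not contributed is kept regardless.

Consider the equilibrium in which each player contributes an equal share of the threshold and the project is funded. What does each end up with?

Equal share of the threshold: 18/9 = 2.
At this profile no one gains by cutting their contribution: any cut drops the total below 18, the project is cancelled, contributions are refunded, and the deviator ends with 52, which is less than 52 − 2 + 17 = 67. Contributing more than 2 just wastes the excess. So contributing exactly 2 is a best response.
Each player's payoff: 52 − 2 + 17 = 67.

67 dollars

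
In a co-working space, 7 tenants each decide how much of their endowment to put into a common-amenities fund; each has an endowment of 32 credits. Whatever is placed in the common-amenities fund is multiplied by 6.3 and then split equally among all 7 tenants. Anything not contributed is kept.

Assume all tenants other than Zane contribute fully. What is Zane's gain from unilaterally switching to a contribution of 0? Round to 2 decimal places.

Switching from a contribution of 32 to 0 lets Zane keep an extra 32 credits, but lowers the common-amenities fund by 32, which costs Zane their own share of that drop: 6.3/7 × 32 = 28.80.
Net gain = 32 − 28.80 = 3.20. The private return per contributed unit (0.9000) is below 1, so free-riding is indeed the best response regardless of what the others do.

3.20 credits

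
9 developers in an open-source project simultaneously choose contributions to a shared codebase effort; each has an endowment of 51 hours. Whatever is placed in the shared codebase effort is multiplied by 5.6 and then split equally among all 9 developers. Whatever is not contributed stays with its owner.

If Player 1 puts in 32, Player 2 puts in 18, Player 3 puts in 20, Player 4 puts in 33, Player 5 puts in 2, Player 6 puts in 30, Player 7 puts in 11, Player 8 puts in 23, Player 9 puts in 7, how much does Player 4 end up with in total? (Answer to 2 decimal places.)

Total contributed: 32 + 18 + 20 + 33 + 2 + 30 + 11 + 23 + 7 = 176.
Each receives 5.6 × 176 / 9 = 109.51 from the shared codebase effort.
Player 4 keeps 51 − 33 = 18, so Player 4's payoff is 18 + 109.51 = 127.51.

127.51 hours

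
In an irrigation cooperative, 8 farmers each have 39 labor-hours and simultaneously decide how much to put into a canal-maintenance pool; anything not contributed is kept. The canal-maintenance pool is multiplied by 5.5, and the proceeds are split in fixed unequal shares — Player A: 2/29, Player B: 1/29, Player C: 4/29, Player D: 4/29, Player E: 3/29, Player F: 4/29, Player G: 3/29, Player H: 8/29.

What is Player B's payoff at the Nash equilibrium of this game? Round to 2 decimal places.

For player j, contributing a unit is worthwhile iff 5.5 × (j's share) ≥ 1, i.e. iff j's share is at least 0.1818.
The only share above 0.1818 is Player H's 8/29, contributing 39; the remaining 7 contribute 0. Total contributed: 39.
Player B keeps 39 and receives 5.5 × 39 × 1/29 = 7.40 from the canal-maintenance pool, for a payoff of 46.40.

46.40 labor-hours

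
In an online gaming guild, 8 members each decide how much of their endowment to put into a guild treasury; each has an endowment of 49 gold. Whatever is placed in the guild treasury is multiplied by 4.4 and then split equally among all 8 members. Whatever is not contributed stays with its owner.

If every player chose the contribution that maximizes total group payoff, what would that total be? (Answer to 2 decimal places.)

1724.80 gold

Each contributed unit returns 4.400 to the group as a whole (0.5500 to each of 8 players), which exceeds 1, so the social optimum is full contribution: group total = 4.400 × 392 = 1724.80.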